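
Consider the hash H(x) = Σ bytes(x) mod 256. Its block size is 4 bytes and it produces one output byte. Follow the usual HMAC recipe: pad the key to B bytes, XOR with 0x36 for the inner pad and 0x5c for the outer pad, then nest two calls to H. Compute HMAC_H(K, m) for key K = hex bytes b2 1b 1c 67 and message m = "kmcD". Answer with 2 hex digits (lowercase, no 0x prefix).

Key hex bytes b2 1b 1c 67 is exactly B = 4 bytes: K' = b2 1b 1c 67.
K' ⊕ ipad = 84 2d 2a 51.  K' ⊕ opad = ee 47 40 3b.
Inner input = (K'⊕ipad) ∥ m = 84 2d 2a 51 ∥ 6b 6d 63 44.
Inner hash: sum = 132+45+42+81+107+109+99+68 = 683; mod 256 = 171 → ab.
Outer input = (K'⊕opad) ∥ inner = ee 47 40 3b ∥ ab.
Outer hash (tag): sum = 238+71+64+59+171 = 603; mod 256 = 91 → 5b.

5b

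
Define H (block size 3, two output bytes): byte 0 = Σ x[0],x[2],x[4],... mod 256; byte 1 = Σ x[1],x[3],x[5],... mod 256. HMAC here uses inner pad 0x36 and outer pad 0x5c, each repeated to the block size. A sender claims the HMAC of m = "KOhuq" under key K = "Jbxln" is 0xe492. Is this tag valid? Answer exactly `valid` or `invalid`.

valid

Key "Jbxln" = 4a 62 78 6c 6e is 5 bytes > B = 3, so hash it first: H(key) = 30 ce, then zero-pad to 3 bytes: K' = 30 ce 00.
K' ⊕ ipad = 06 f8 36; K' ⊕ opad = 6c 92 5c.
Inner hash: even-index sum = 256 mod 256 = 0; odd-index sum = 540 mod 256 = 28 → 00 1c.
Outer hash (recomputed tag): even-index sum = 228 mod 256 = 228; odd-index sum = 146 mod 256 = 146 → e4 92.
Recomputed tag = e492; claimed = e492 → match.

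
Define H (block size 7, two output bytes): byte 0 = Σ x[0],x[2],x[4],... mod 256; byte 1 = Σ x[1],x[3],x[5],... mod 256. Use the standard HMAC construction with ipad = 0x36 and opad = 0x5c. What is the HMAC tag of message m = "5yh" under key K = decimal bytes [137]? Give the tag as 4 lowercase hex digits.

28ee

Key decimal bytes [137] = 89 is 1 byte ≤ B = 7; zero-pad to 7 bytes: K' = 89 00 00 00 00 00 00.
K' ⊕ ipad = bf 36 36 36 36 36 36.  K' ⊕ opad = d5 5c 5c 5c 5c 5c 5c.
Inner input = (K'⊕ipad) ∥ m = bf 36 36 36 36 36 36 ∥ 35 79 68.
Inner hash: even-index sum = 474 mod 256 = 218; odd-index sum = 319 mod 256 = 63 → da 3f.
Outer input = (K'⊕opad) ∥ inner = d5 5c 5c 5c 5c 5c 5c ∥ da 3f.
Outer hash (tag): even-index sum = 552 mod 256 = 40; odd-index sum = 494 mod 256 = 238 → 28 ee.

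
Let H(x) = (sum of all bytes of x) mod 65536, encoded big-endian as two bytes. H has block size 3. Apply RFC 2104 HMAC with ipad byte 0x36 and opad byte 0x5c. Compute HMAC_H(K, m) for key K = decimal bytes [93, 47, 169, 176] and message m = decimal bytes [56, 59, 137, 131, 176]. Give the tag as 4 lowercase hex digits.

Key decimal bytes [93, 47, 169, 176] = 5d 2f a9 b0 is 4 bytes > B = 3, so hash it first: H(key) = 01 e5, then zero-pad to 3 bytes: K' = 01 e5 00.
K' ⊕ ipad = 37 d3 36.  K' ⊕ opad = 5d b9 5c.
Inner input = (K'⊕ipad) ∥ m = 37 d3 36 ∥ 38 3b 89 83 b0.
Inner hash: sum = 55+211+54+56+59+137+131+176 = 879 → 03 6f.
Outer input = (K'⊕opad) ∥ inner = 5d b9 5c ∥ 03 6f.
Outer hash (tag): sum = 93+185+92+3+111 = 484 → 01 e4.

01e4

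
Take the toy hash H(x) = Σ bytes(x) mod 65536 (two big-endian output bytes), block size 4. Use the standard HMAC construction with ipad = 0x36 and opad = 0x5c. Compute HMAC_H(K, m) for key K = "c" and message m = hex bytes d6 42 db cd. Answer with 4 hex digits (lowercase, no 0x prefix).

020d

Key "c" = 63 is 1 byte ≤ B = 4; zero-pad to 4 bytes: K' = 63 00 00 00.
K' ⊕ ipad = 55 36 36 36.  K' ⊕ opad = 3f 5c 5c 5c.
Inner input = (K'⊕ipad) ∥ m = 55 36 36 36 ∥ d6 42 db cd.
Inner hash: sum = 85+54+54+54+214+66+219+205 = 951 → 03 b7.
Outer input = (K'⊕opad) ∥ inner = 3f 5c 5c 5c ∥ 03 b7.
Outer hash (tag): sum = 63+92+92+92+3+183 = 525 → 02 0d.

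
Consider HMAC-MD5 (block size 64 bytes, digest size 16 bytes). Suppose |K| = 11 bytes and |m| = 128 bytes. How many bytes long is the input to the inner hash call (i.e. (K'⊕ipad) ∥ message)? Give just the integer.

192

Key is 11 ≤ 64 bytes, zero-padded: |K'| = 64.
Inner input = (K'⊕ipad) ∥ m → 64 + 128 = 192 bytes.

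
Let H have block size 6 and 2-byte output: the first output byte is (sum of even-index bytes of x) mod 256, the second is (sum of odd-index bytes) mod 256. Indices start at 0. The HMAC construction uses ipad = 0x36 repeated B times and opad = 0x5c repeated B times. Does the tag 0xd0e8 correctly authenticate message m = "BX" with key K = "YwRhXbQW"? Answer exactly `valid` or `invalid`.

Key "YwRhXbQW" = 59 77 52 68 58 62 51 57 is 8 bytes > B = 6, so hash it first: H(key) = 54 98, then zero-pad to 6 bytes: K' = 54 98 00 00 00 00.
K' ⊕ ipad = 62 ae 36 36 36 36; K' ⊕ opad = 08 c4 5c 5c 5c 5c.
Inner hash: even-index sum = 272 mod 256 = 16; odd-index sum = 370 mod 256 = 114 → 10 72.
Outer hash (recomputed tag): even-index sum = 208 mod 256 = 208; odd-index sum = 494 mod 256 = 238 → d0 ee.
Recomputed tag = d0ee; claimed = d0e8 → mismatch.

invalid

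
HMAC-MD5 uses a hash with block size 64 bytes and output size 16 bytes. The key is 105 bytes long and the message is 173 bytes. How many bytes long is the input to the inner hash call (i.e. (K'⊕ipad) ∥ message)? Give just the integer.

237

Key is 105 > 64 bytes, so it is hashed to 16 bytes then zero-padded to 64: |K'| = 64.
Inner input = (K'⊕ipad) ∥ m → 64 + 173 = 237 bytes.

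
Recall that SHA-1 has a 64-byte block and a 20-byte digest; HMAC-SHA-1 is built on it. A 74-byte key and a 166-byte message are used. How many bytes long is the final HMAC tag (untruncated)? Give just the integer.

The tag is one SHA-1 digest: 20 bytes.

20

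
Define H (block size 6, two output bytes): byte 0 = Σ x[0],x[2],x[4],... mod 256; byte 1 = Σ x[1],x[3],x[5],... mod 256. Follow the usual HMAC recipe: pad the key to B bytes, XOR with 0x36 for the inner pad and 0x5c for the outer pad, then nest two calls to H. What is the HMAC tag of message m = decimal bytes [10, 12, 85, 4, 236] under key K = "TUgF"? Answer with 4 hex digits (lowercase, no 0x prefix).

Key "TUgF" = 54 55 67 46 is 4 bytes ≤ B = 6; zero-pad to 6 bytes: K' = 54 55 67 46 00 00.
K' ⊕ ipad = 62 63 51 70 36 36.  K' ⊕ opad = 08 09 3b 1a 5c 5c.
Inner input = (K'⊕ipad) ∥ m = 62 63 51 70 36 36 ∥ 0a 0c 55 04 ec.
Inner hash: even-index sum = 564 mod 256 = 52; odd-index sum = 281 mod 256 = 25 → 34 19.
Outer input = (K'⊕opad) ∥ inner = 08 09 3b 1a 5c 5c ∥ 34 19.
Outer hash (tag): even-index sum = 211 mod 256 = 211; odd-index sum = 152 mod 256 = 152 → d3 98.

d398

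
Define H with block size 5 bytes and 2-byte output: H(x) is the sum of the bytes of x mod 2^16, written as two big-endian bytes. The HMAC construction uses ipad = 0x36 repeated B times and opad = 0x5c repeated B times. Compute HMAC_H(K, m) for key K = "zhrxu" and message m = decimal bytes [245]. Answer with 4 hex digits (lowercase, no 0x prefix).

014b

Key "zhrxu" = 7a 68 72 78 75 is exactly B = 5 bytes: K' = 7a 68 72 78 75.
K' ⊕ ipad = 4c 5e 44 4e 43.  K' ⊕ opad = 26 34 2e 24 29.
Inner input = (K'⊕ipad) ∥ m = 4c 5e 44 4e 43 ∥ f5.
Inner hash: sum = 76+94+68+78+67+245 = 628 → 02 74.
Outer input = (K'⊕opad) ∥ inner = 26 34 2e 24 29 ∥ 02 74.
Outer hash (tag): sum = 38+52+46+36+41+2+116 = 331 → 01 4b.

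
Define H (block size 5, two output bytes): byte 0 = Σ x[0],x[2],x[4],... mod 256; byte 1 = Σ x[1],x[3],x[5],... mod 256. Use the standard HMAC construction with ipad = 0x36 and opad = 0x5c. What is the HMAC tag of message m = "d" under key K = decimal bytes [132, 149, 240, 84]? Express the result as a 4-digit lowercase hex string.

Key decimal bytes [132, 149, 240, 84] = 84 95 f0 54 is 4 bytes ≤ B = 5; zero-pad to 5 bytes: K' = 84 95 f0 54 00.
K' ⊕ ipad = b2 a3 c6 62 36.  K' ⊕ opad = d8 c9 ac 08 5c.
Inner input = (K'⊕ipad) ∥ m = b2 a3 c6 62 36 ∥ 64.
Inner hash: even-index sum = 430 mod 256 = 174; odd-index sum = 361 mod 256 = 105 → ae 69.
Outer input = (K'⊕opad) ∥ inner = d8 c9 ac 08 5c ∥ ae 69.
Outer hash (tag): even-index sum = 585 mod 256 = 73; odd-index sum = 383 mod 256 = 127 → 49 7f.

497f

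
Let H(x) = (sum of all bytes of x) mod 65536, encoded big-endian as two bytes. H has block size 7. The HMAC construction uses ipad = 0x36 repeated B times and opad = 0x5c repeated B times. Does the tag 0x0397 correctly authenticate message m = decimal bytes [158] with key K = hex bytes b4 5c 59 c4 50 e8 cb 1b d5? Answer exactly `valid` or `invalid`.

valid

Key hex bytes b4 5c 59 c4 50 e8 cb 1b d5 is 9 bytes > B = 7, so hash it first: H(key) = 05 20, then zero-pad to 7 bytes: K' = 05 20 00 00 00 00 00.
K' ⊕ ipad = 33 16 36 36 36 36 36; K' ⊕ opad = 59 7c 5c 5c 5c 5c 5c.
Inner hash: sum = 51+22+54+54+54+54+54+158 = 501 → 01 f5.
Outer hash (recomputed tag): sum = 89+124+92+92+92+92+92+1+245 = 919 → 03 97.
Recomputed tag = 0397; claimed = 0397 → match.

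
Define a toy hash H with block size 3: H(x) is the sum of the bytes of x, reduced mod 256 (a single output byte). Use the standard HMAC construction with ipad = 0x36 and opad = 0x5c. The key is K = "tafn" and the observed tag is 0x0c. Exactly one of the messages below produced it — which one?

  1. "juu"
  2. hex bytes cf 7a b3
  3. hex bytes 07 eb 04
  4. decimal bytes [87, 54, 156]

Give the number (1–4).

Key "tafn" = 74 61 66 6e is 4 bytes > B = 3, so hash it first: H(key) = a9, then zero-pad to 3 bytes: K' = a9 00 00.
K' ⊕ ipad = 9f 36 36; K' ⊕ opad = f5 5c 5c.
m1: inner = H(9f 36 36 6a 75 75) = 5f; tag = H(f5 5c 5c 5f) = 0c ← matches
m2: inner = H(9f 36 36 cf 7a b3) = 07; tag = H(f5 5c 5c 07) = b4
m3: inner = H(9f 36 36 07 eb 04) = 01; tag = H(f5 5c 5c 01) = ae
m4: inner = H(9f 36 36 57 36 9c) = 34; tag = H(f5 5c 5c 34) = e1

1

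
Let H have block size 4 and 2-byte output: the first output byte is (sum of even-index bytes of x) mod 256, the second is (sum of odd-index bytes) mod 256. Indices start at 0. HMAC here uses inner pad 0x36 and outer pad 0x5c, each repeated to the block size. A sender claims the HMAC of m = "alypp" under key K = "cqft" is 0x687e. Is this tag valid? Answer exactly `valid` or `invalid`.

Key "cqft" = 63 71 66 74 is exactly B = 4 bytes: K' = 63 71 66 74.
K' ⊕ ipad = 55 47 50 42; K' ⊕ opad = 3f 2d 3a 28.
Inner hash: even-index sum = 495 mod 256 = 239; odd-index sum = 357 mod 256 = 101 → ef 65.
Outer hash (recomputed tag): even-index sum = 360 mod 256 = 104; odd-index sum = 186 mod 256 = 186 → 68 ba.
Recomputed tag = 68ba; claimed = 687e → mismatch.

invalid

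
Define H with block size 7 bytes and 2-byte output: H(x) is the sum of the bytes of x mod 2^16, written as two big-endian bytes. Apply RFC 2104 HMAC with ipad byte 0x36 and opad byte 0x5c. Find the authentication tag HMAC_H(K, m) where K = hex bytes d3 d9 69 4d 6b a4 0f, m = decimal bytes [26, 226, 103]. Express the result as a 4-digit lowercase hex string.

031a

Key hex bytes d3 d9 69 4d 6b a4 0f is exactly B = 7 bytes: K' = d3 d9 69 4d 6b a4 0f.
K' ⊕ ipad = e5 ef 5f 7b 5d 92 39.  K' ⊕ opad = 8f 85 35 11 37 f8 53.
Inner input = (K'⊕ipad) ∥ m = e5 ef 5f 7b 5d 92 39 ∥ 1a e2 67.
Inner hash: sum = 229+239+95+123+93+146+57+26+226+103 = 1337 → 05 39.
Outer input = (K'⊕opad) ∥ inner = 8f 85 35 11 37 f8 53 ∥ 05 39.
Outer hash (tag): sum = 143+133+53+17+55+248+83+5+57 = 794 → 03 1a.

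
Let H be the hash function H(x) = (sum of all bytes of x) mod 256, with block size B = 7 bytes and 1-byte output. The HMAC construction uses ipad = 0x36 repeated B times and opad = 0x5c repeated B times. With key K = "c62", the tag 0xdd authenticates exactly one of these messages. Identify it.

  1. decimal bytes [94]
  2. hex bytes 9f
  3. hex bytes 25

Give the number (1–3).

3

Key "c62" = 63 36 32 is 3 bytes ≤ B = 7; zero-pad to 7 bytes: K' = 63 36 32 00 00 00 00.
K' ⊕ ipad = 55 00 04 36 36 36 36; K' ⊕ opad = 3f 6a 6e 5c 5c 5c 5c.
m1: inner = H(55 00 04 36 36 36 36 5e) = 8f; tag = H(3f 6a 6e 5c 5c 5c 5c 8f) = 16
m2: inner = H(55 00 04 36 36 36 36 9f) = d0; tag = H(3f 6a 6e 5c 5c 5c 5c d0) = 57
m3: inner = H(55 00 04 36 36 36 36 25) = 56; tag = H(3f 6a 6e 5c 5c 5c 5c 56) = dd ← matches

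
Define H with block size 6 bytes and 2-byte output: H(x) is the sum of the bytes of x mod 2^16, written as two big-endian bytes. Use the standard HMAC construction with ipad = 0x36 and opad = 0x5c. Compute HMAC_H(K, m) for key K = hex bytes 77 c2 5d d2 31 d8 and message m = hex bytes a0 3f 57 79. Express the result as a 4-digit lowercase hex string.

Key hex bytes 77 c2 5d d2 31 d8 is exactly B = 6 bytes: K' = 77 c2 5d d2 31 d8.
K' ⊕ ipad = 41 f4 6b e4 07 ee.  K' ⊕ opad = 2b 9e 01 8e 6d 84.
Inner input = (K'⊕ipad) ∥ m = 41 f4 6b e4 07 ee ∥ a0 3f 57 79.
Inner hash: sum = 65+244+107+228+7+238+160+63+87+121 = 1320 → 05 28.
Outer input = (K'⊕opad) ∥ inner = 2b 9e 01 8e 6d 84 ∥ 05 28.
Outer hash (tag): sum = 43+158+1+142+109+132+5+40 = 630 → 02 76.

0276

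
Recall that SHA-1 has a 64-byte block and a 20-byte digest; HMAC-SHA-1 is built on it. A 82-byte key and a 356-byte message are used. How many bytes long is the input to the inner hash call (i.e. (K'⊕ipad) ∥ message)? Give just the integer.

420

Key is 82 > 64 bytes, so it is hashed to 20 bytes then zero-padded to 64: |K'| = 64.
Inner input = (K'⊕ipad) ∥ m → 64 + 356 = 420 bytes.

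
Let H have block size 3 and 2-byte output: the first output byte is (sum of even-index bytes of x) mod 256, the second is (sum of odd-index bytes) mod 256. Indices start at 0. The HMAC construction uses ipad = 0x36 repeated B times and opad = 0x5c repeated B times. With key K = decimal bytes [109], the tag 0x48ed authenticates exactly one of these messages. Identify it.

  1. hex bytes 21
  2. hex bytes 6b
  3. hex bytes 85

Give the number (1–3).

Key decimal bytes [109] = 6d is 1 byte ≤ B = 3; zero-pad to 3 bytes: K' = 6d 00 00.
K' ⊕ ipad = 5b 36 36; K' ⊕ opad = 31 5c 5c.
m1: inner = H(5b 36 36 21) = 91 57; tag = H(31 5c 5c 91 57) = e4ed
m2: inner = H(5b 36 36 6b) = 91 a1; tag = H(31 5c 5c 91 a1) = 2eed
m3: inner = H(5b 36 36 85) = 91 bb; tag = H(31 5c 5c 91 bb) = 48ed ← matches

3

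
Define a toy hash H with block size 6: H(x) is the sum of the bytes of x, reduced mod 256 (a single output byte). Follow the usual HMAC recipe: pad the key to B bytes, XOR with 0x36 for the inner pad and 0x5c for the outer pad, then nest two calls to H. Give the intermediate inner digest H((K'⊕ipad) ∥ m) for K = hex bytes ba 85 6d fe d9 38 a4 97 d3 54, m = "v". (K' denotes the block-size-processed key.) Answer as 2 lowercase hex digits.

Key hex bytes ba 85 6d fe d9 38 a4 97 d3 54 is 10 bytes > B = 6, so hash it first: H(key) = 1d, then zero-pad to 6 bytes: K' = 1d 00 00 00 00 00.
K' ⊕ ipad = 2b 36 36 36 36 36.
Inner input = 2b 36 36 36 36 36 ∥ 76.
Inner hash: sum = 43+54+54+54+54+54+118 = 431; mod 256 = 175 → af.

af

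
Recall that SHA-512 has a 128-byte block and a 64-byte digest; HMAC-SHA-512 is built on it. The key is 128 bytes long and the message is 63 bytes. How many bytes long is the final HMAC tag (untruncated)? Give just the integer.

The tag is one SHA-512 digest: 64 bytes.

64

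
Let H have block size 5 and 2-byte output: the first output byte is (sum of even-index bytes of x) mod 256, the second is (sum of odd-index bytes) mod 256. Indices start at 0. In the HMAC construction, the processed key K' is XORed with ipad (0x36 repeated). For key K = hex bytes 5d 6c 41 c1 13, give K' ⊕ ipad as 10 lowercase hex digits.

Key hex bytes 5d 6c 41 c1 13 is exactly B = 5 bytes: K' = 5d 6c 41 c1 13.
XOR each byte with 0x36: 5d⊕36=6b, 6c⊕36=5a, 41⊕36=77, c1⊕36=f7, 13⊕36=25.

6b5a77f725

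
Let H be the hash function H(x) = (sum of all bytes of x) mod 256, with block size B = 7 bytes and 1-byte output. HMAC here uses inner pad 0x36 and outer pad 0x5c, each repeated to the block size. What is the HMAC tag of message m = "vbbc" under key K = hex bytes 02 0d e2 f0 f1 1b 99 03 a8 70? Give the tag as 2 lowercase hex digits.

Key hex bytes 02 0d e2 f0 f1 1b 99 03 a8 70 is 10 bytes > B = 7, so hash it first: H(key) = a1, then zero-pad to 7 bytes: K' = a1 00 00 00 00 00 00.
K' ⊕ ipad = 97 36 36 36 36 36 36.  K' ⊕ opad = fd 5c 5c 5c 5c 5c 5c.
Inner input = (K'⊕ipad) ∥ m = 97 36 36 36 36 36 36 ∥ 76 62 62 63.
Inner hash: sum = 151+54+54+54+54+54+54+118+98+98+99 = 888; mod 256 = 120 → 78.
Outer input = (K'⊕opad) ∥ inner = fd 5c 5c 5c 5c 5c 5c ∥ 78.
Outer hash (tag): sum = 253+92+92+92+92+92+92+120 = 925; mod 256 = 157 → 9d.

9d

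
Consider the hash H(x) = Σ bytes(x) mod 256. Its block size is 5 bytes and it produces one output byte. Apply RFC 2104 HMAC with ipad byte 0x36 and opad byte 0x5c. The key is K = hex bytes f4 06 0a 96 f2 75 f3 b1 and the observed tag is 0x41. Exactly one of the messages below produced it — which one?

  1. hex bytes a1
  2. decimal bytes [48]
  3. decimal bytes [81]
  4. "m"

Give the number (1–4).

Key hex bytes f4 06 0a 96 f2 75 f3 b1 is 8 bytes > B = 5, so hash it first: H(key) = a5, then zero-pad to 5 bytes: K' = a5 00 00 00 00.
K' ⊕ ipad = 93 36 36 36 36; K' ⊕ opad = f9 5c 5c 5c 5c.
m1: inner = H(93 36 36 36 36 a1) = 0c; tag = H(f9 5c 5c 5c 5c 0c) = 75
m2: inner = H(93 36 36 36 36 30) = 9b; tag = H(f9 5c 5c 5c 5c 9b) = 04
m3: inner = H(93 36 36 36 36 51) = bc; tag = H(f9 5c 5c 5c 5c bc) = 25
m4: inner = H(93 36 36 36 36 6d) = d8; tag = H(f9 5c 5c 5c 5c d8) = 41 ← matches

4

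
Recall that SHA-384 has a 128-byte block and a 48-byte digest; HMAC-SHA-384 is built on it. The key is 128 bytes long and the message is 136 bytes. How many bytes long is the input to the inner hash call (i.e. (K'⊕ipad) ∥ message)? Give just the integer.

264

Key is 128 ≤ 128 bytes, zero-padded: |K'| = 128.
Inner input = (K'⊕ipad) ∥ m → 128 + 136 = 264 bytes.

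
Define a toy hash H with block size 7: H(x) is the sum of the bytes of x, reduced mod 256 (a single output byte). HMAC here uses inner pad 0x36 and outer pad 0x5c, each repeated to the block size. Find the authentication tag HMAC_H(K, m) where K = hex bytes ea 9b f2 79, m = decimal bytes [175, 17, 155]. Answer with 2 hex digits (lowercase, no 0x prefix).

Key hex bytes ea 9b f2 79 is 4 bytes ≤ B = 7; zero-pad to 7 bytes: K' = ea 9b f2 79 00 00 00.
K' ⊕ ipad = dc ad c4 4f 36 36 36.  K' ⊕ opad = b6 c7 ae 25 5c 5c 5c.
Inner input = (K'⊕ipad) ∥ m = dc ad c4 4f 36 36 36 ∥ af 11 9b.
Inner hash: sum = 220+173+196+79+54+54+54+175+17+155 = 1177; mod 256 = 153 → 99.
Outer input = (K'⊕opad) ∥ inner = b6 c7 ae 25 5c 5c 5c ∥ 99.
Outer hash (tag): sum = 182+199+174+37+92+92+92+153 = 1021; mod 256 = 253 → fd.

fd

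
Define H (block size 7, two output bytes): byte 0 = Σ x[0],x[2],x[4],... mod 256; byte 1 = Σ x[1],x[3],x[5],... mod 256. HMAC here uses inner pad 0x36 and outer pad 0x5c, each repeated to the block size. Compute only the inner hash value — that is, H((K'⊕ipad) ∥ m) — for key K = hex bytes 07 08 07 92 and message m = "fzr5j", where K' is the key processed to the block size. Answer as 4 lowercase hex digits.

Key hex bytes 07 08 07 92 is 4 bytes ≤ B = 7; zero-pad to 7 bytes: K' = 07 08 07 92 00 00 00.
K' ⊕ ipad = 31 3e 31 a4 36 36 36.
Inner input = 31 3e 31 a4 36 36 36 ∥ 66 7a 72 35 6a.
Inner hash: even-index sum = 381 mod 256 = 125; odd-index sum = 602 mod 256 = 90 → 7d 5a.

7d5a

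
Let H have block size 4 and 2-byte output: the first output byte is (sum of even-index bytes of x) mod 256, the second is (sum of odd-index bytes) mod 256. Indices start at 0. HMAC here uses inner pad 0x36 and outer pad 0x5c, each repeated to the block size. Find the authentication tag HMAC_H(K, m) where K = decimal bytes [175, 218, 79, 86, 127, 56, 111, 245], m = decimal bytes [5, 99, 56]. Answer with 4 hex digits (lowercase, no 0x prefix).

Key decimal bytes [175, 218, 79, 86, 127, 56, 111, 245] = af da 4f 56 7f 38 6f f5 is 8 bytes > B = 4, so hash it first: H(key) = ec 5d, then zero-pad to 4 bytes: K' = ec 5d 00 00.
K' ⊕ ipad = da 6b 36 36.  K' ⊕ opad = b0 01 5c 5c.
Inner input = (K'⊕ipad) ∥ m = da 6b 36 36 ∥ 05 63 38.
Inner hash: even-index sum = 333 mod 256 = 77; odd-index sum = 260 mod 256 = 4 → 4d 04.
Outer input = (K'⊕opad) ∥ inner = b0 01 5c 5c ∥ 4d 04.
Outer hash (tag): even-index sum = 345 mod 256 = 89; odd-index sum = 97 mod 256 = 97 → 59 61.

5961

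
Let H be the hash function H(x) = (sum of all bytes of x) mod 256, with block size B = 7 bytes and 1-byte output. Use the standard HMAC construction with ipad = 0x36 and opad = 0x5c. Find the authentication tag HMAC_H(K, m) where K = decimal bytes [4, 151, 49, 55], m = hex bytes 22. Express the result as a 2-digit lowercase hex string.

Key decimal bytes [4, 151, 49, 55] = 04 97 31 37 is 4 bytes ≤ B = 7; zero-pad to 7 bytes: K' = 04 97 31 37 00 00 00.
K' ⊕ ipad = 32 a1 07 01 36 36 36.  K' ⊕ opad = 58 cb 6d 6b 5c 5c 5c.
Inner input = (K'⊕ipad) ∥ m = 32 a1 07 01 36 36 36 ∥ 22.
Inner hash: sum = 50+161+7+1+54+54+54+34 = 415; mod 256 = 159 → 9f.
Outer input = (K'⊕opad) ∥ inner = 58 cb 6d 6b 5c 5c 5c ∥ 9f.
Outer hash (tag): sum = 88+203+109+107+92+92+92+159 = 942; mod 256 = 174 → ae.

ae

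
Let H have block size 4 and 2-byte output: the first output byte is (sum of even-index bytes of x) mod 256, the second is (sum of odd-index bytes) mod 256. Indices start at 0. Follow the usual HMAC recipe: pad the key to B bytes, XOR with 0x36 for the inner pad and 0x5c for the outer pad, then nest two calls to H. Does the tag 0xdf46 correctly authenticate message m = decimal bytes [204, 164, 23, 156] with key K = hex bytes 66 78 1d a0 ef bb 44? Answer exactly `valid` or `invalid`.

Key hex bytes 66 78 1d a0 ef bb 44 is 7 bytes > B = 4, so hash it first: H(key) = b6 d3, then zero-pad to 4 bytes: K' = b6 d3 00 00.
K' ⊕ ipad = 80 e5 36 36; K' ⊕ opad = ea 8f 5c 5c.
Inner hash: even-index sum = 409 mod 256 = 153; odd-index sum = 603 mod 256 = 91 → 99 5b.
Outer hash (recomputed tag): even-index sum = 479 mod 256 = 223; odd-index sum = 326 mod 256 = 70 → df 46.
Recomputed tag = df46; claimed = df46 → match.

valid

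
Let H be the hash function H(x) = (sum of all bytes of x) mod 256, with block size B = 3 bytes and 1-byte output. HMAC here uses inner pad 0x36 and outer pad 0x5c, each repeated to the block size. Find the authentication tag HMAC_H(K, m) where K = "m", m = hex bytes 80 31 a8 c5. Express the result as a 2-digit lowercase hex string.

ce

Key "m" = 6d is 1 byte ≤ B = 3; zero-pad to 3 bytes: K' = 6d 00 00.
K' ⊕ ipad = 5b 36 36.  K' ⊕ opad = 31 5c 5c.
Inner input = (K'⊕ipad) ∥ m = 5b 36 36 ∥ 80 31 a8 c5.
Inner hash: sum = 91+54+54+128+49+168+197 = 741; mod 256 = 229 → e5.
Outer input = (K'⊕opad) ∥ inner = 31 5c 5c ∥ e5.
Outer hash (tag): sum = 49+92+92+229 = 462; mod 256 = 206 → ce.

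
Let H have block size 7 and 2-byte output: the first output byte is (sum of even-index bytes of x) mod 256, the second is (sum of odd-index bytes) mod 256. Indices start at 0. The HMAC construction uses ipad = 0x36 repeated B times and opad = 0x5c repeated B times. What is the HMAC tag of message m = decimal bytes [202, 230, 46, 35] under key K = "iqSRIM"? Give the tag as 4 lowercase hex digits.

Key "iqSRIM" = 69 71 53 52 49 4d is 6 bytes ≤ B = 7; zero-pad to 7 bytes: K' = 69 71 53 52 49 4d 00.
K' ⊕ ipad = 5f 47 65 64 7f 7b 36.  K' ⊕ opad = 35 2d 0f 0e 15 11 5c.
Inner input = (K'⊕ipad) ∥ m = 5f 47 65 64 7f 7b 36 ∥ ca e6 2e 23.
Inner hash: even-index sum = 642 mod 256 = 130; odd-index sum = 542 mod 256 = 30 → 82 1e.
Outer input = (K'⊕opad) ∥ inner = 35 2d 0f 0e 15 11 5c ∥ 82 1e.
Outer hash (tag): even-index sum = 211 mod 256 = 211; odd-index sum = 206 mod 256 = 206 → d3 ce.

d3ce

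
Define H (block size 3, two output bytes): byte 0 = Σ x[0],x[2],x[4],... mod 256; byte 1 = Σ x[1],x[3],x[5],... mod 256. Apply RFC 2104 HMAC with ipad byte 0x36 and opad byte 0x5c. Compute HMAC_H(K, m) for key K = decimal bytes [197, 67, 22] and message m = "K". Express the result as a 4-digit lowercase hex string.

a332

Key decimal bytes [197, 67, 22] = c5 43 16 is exactly B = 3 bytes: K' = c5 43 16.
K' ⊕ ipad = f3 75 20.  K' ⊕ opad = 99 1f 4a.
Inner input = (K'⊕ipad) ∥ m = f3 75 20 ∥ 4b.
Inner hash: even-index sum = 275 mod 256 = 19; odd-index sum = 192 mod 256 = 192 → 13 c0.
Outer input = (K'⊕opad) ∥ inner = 99 1f 4a ∥ 13 c0.
Outer hash (tag): even-index sum = 419 mod 256 = 163; odd-index sum = 50 mod 256 = 50 → a3 32.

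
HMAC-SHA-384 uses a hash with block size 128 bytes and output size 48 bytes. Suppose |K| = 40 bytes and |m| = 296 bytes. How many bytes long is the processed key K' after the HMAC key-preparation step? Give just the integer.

Key is 40 ≤ 128 bytes, zero-padded: |K'| = 128.

128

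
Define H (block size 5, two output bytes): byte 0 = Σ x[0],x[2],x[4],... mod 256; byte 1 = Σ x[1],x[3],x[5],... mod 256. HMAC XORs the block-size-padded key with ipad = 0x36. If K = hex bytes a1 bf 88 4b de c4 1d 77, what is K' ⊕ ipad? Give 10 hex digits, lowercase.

1273363636

Key hex bytes a1 bf 88 4b de c4 1d 77 is 8 bytes > B = 5, so hash it first: H(key) = 24 45, then zero-pad to 5 bytes: K' = 24 45 00 00 00.
XOR each byte with 0x36: 24⊕36=12, 45⊕36=73, 00⊕36=36, 00⊕36=36, 00⊕36=36.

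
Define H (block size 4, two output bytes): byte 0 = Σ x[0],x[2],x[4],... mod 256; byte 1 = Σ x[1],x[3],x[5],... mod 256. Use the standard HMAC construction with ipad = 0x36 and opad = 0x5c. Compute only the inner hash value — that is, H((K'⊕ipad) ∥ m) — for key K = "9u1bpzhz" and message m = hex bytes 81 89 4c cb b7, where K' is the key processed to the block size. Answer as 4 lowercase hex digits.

Key "9u1bpzhz" = 39 75 31 62 70 7a 68 7a is 8 bytes > B = 4, so hash it first: H(key) = 42 cb, then zero-pad to 4 bytes: K' = 42 cb 00 00.
K' ⊕ ipad = 74 fd 36 36.
Inner input = 74 fd 36 36 ∥ 81 89 4c cb b7.
Inner hash: even-index sum = 558 mod 256 = 46; odd-index sum = 647 mod 256 = 135 → 2e 87.

2e87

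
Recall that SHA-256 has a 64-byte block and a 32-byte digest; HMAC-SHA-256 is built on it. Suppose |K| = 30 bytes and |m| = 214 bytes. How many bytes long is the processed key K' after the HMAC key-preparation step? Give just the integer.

Key is 30 ≤ 64 bytes, zero-padded: |K'| = 64.

64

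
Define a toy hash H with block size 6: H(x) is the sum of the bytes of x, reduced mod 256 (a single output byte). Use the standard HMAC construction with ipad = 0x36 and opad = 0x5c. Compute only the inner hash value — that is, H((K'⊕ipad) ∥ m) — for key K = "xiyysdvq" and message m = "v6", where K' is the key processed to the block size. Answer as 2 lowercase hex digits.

61

Key "xiyysdvq" = 78 69 79 79 73 64 76 71 is 8 bytes > B = 6, so hash it first: H(key) = 91, then zero-pad to 6 bytes: K' = 91 00 00 00 00 00.
K' ⊕ ipad = a7 36 36 36 36 36.
Inner input = a7 36 36 36 36 36 ∥ 76 36.
Inner hash: sum = 167+54+54+54+54+54+118+54 = 609; mod 256 = 97 → 61.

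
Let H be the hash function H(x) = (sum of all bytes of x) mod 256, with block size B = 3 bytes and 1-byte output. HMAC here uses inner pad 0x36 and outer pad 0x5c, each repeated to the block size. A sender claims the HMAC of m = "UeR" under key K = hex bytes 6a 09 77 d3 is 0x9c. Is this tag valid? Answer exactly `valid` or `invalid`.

Key hex bytes 6a 09 77 d3 is 4 bytes > B = 3, so hash it first: H(key) = bd, then zero-pad to 3 bytes: K' = bd 00 00.
K' ⊕ ipad = 8b 36 36; K' ⊕ opad = e1 5c 5c.
Inner hash: sum = 139+54+54+85+101+82 = 515; mod 256 = 3 → 03.
Outer hash (recomputed tag): sum = 225+92+92+3 = 412; mod 256 = 156 → 9c.
Recomputed tag = 9c; claimed = 9c → match.

valid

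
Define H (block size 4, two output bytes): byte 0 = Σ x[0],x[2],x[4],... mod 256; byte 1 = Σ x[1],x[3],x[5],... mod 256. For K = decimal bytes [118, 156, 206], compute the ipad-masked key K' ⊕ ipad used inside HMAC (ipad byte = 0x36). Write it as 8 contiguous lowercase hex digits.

Key decimal bytes [118, 156, 206] = 76 9c ce is 3 bytes ≤ B = 4; zero-pad to 4 bytes: K' = 76 9c ce 00.
XOR each byte with 0x36: 76⊕36=40, 9c⊕36=aa, ce⊕36=f8, 00⊕36=36.

40aaf836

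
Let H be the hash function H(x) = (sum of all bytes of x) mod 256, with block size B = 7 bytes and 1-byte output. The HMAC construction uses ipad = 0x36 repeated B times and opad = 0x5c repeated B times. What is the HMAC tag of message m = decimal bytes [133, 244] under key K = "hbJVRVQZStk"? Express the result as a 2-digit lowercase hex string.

71

Key "hbJVRVQZStk" = 68 62 4a 56 52 56 51 5a 53 74 6b is 11 bytes > B = 7, so hash it first: H(key) = ef, then zero-pad to 7 bytes: K' = ef 00 00 00 00 00 00.
K' ⊕ ipad = d9 36 36 36 36 36 36.  K' ⊕ opad = b3 5c 5c 5c 5c 5c 5c.
Inner input = (K'⊕ipad) ∥ m = d9 36 36 36 36 36 36 ∥ 85 f4.
Inner hash: sum = 217+54+54+54+54+54+54+133+244 = 918; mod 256 = 150 → 96.
Outer input = (K'⊕opad) ∥ inner = b3 5c 5c 5c 5c 5c 5c ∥ 96.
Outer hash (tag): sum = 179+92+92+92+92+92+92+150 = 881; mod 256 = 113 → 71.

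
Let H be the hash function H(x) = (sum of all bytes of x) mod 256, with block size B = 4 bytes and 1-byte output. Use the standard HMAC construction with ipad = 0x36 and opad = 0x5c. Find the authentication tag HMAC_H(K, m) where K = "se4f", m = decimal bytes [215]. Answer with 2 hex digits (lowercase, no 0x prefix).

Key "se4f" = 73 65 34 66 is exactly B = 4 bytes: K' = 73 65 34 66.
K' ⊕ ipad = 45 53 02 50.  K' ⊕ opad = 2f 39 68 3a.
Inner input = (K'⊕ipad) ∥ m = 45 53 02 50 ∥ d7.
Inner hash: sum = 69+83+2+80+215 = 449; mod 256 = 193 → c1.
Outer input = (K'⊕opad) ∥ inner = 2f 39 68 3a ∥ c1.
Outer hash (tag): sum = 47+57+104+58+193 = 459; mod 256 = 203 → cb.

cb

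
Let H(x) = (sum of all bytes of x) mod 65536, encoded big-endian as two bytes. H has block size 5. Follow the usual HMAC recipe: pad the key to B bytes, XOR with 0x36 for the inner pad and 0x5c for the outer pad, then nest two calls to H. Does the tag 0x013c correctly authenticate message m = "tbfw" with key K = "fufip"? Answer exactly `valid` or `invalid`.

Key "fufip" = 66 75 66 69 70 is exactly B = 5 bytes: K' = 66 75 66 69 70.
K' ⊕ ipad = 50 43 50 5f 46; K' ⊕ opad = 3a 29 3a 35 2c.
Inner hash: sum = 80+67+80+95+70+116+98+102+119 = 827 → 03 3b.
Outer hash (recomputed tag): sum = 58+41+58+53+44+3+59 = 316 → 01 3c.
Recomputed tag = 013c; claimed = 013c → match.

valid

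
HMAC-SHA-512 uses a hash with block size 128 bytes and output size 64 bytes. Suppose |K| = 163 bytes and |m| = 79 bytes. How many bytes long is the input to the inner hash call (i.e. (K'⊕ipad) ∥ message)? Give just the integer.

Key is 163 > 128 bytes, so it is hashed to 64 bytes then zero-padded to 128: |K'| = 128.
Inner input = (K'⊕ipad) ∥ m → 128 + 79 = 207 bytes.

207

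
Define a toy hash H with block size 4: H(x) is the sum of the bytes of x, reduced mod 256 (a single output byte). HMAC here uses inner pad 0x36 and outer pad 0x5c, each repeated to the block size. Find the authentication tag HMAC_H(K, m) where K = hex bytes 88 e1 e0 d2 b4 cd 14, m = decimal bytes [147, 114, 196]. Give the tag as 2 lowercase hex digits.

Key hex bytes 88 e1 e0 d2 b4 cd 14 is 7 bytes > B = 4, so hash it first: H(key) = b0, then zero-pad to 4 bytes: K' = b0 00 00 00.
K' ⊕ ipad = 86 36 36 36.  K' ⊕ opad = ec 5c 5c 5c.
Inner input = (K'⊕ipad) ∥ m = 86 36 36 36 ∥ 93 72 c4.
Inner hash: sum = 134+54+54+54+147+114+196 = 753; mod 256 = 241 → f1.
Outer input = (K'⊕opad) ∥ inner = ec 5c 5c 5c ∥ f1.
Outer hash (tag): sum = 236+92+92+92+241 = 753; mod 256 = 241 → f1.

f1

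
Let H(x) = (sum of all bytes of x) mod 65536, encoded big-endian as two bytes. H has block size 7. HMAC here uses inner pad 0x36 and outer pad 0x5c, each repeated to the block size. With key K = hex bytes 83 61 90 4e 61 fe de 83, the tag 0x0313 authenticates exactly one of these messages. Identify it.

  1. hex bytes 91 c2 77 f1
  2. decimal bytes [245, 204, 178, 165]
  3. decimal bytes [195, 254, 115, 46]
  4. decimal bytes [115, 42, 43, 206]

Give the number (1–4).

Key hex bytes 83 61 90 4e 61 fe de 83 is 8 bytes > B = 7, so hash it first: H(key) = 04 82, then zero-pad to 7 bytes: K' = 04 82 00 00 00 00 00.
K' ⊕ ipad = 32 b4 36 36 36 36 36; K' ⊕ opad = 58 de 5c 5c 5c 5c 5c.
m1: inner = H(32 b4 36 36 36 36 36 91 c2 77 f1) = 04 af; tag = H(58 de 5c 5c 5c 5c 5c 04 af) = 03b5
m2: inner = H(32 b4 36 36 36 36 36 f5 cc b2 a5) = 05 0c; tag = H(58 de 5c 5c 5c 5c 5c 05 0c) = 0313 ← matches
m3: inner = H(32 b4 36 36 36 36 36 c3 fe 73 2e) = 04 56; tag = H(58 de 5c 5c 5c 5c 5c 04 56) = 035c
m4: inner = H(32 b4 36 36 36 36 36 73 2a 2b ce) = 03 8a; tag = H(58 de 5c 5c 5c 5c 5c 03 8a) = 038f

2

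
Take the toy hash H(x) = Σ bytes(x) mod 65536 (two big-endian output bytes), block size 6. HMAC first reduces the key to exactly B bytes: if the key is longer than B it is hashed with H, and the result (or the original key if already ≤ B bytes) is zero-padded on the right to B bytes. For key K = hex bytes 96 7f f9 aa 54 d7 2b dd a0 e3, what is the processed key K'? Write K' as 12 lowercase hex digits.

066e00000000

|K| = 10 > B = 6, so first hash the key.
H(K): sum = 150+127+249+170+84+215+43+221+160+227 = 1646 → 06 6e.
Zero-pad H(K) = 06 6e to 6 bytes: K' = 06 6e 00 00 00 00.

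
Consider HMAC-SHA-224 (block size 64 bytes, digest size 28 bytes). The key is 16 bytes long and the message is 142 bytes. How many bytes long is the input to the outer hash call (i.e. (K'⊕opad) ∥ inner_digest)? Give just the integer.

92

Key is 16 ≤ 64 bytes, zero-padded: |K'| = 64.
Outer input = (K'⊕opad) ∥ H(inner) → 64 + 28 = 92 bytes.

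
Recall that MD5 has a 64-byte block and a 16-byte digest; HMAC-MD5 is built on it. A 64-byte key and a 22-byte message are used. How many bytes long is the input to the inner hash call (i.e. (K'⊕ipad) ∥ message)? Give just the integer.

Key is 64 ≤ 64 bytes, zero-padded: |K'| = 64.
Inner input = (K'⊕ipad) ∥ m → 64 + 22 = 86 bytes.

86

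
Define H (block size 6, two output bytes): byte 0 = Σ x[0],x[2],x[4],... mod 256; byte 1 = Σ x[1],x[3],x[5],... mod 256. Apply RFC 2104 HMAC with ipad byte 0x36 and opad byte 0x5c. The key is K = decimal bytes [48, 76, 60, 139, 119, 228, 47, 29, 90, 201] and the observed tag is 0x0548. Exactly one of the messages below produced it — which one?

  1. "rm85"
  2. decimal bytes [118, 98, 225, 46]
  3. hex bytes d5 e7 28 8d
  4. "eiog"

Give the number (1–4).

Key decimal bytes [48, 76, 60, 139, 119, 228, 47, 29, 90, 201] = 30 4c 3c 8b 77 e4 2f 1d 5a c9 is 10 bytes > B = 6, so hash it first: H(key) = 6c a1, then zero-pad to 6 bytes: K' = 6c a1 00 00 00 00.
K' ⊕ ipad = 5a 97 36 36 36 36; K' ⊕ opad = 30 fd 5c 5c 5c 5c.
m1: inner = H(5a 97 36 36 36 36 72 6d 38 35) = 70 a5; tag = H(30 fd 5c 5c 5c 5c 70 a5) = 585a
m2: inner = H(5a 97 36 36 36 36 76 62 e1 2e) = 1d 93; tag = H(30 fd 5c 5c 5c 5c 1d 93) = 0548 ← matches
m3: inner = H(5a 97 36 36 36 36 d5 e7 28 8d) = c3 77; tag = H(30 fd 5c 5c 5c 5c c3 77) = ab2c
m4: inner = H(5a 97 36 36 36 36 65 69 6f 67) = 9a d3; tag = H(30 fd 5c 5c 5c 5c 9a d3) = 8288

2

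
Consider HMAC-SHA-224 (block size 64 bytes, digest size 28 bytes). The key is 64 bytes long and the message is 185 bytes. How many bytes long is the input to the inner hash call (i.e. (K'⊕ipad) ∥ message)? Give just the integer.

Key is 64 ≤ 64 bytes, zero-padded: |K'| = 64.
Inner input = (K'⊕ipad) ∥ m → 64 + 185 = 249 bytes.

249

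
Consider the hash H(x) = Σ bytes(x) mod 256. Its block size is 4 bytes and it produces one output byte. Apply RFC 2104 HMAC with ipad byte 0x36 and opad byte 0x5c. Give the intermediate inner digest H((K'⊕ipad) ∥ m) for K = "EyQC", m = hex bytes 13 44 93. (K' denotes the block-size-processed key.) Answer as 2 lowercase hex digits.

88

Key "EyQC" = 45 79 51 43 is exactly B = 4 bytes: K' = 45 79 51 43.
K' ⊕ ipad = 73 4f 67 75.
Inner input = 73 4f 67 75 ∥ 13 44 93.
Inner hash: sum = 115+79+103+117+19+68+147 = 648; mod 256 = 136 → 88.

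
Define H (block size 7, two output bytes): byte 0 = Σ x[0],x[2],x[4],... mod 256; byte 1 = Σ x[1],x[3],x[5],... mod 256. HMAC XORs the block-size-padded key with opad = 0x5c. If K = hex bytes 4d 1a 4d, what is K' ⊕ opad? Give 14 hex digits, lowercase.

Key hex bytes 4d 1a 4d is 3 bytes ≤ B = 7; zero-pad to 7 bytes: K' = 4d 1a 4d 00 00 00 00.
XOR each byte with 0x5c: 4d⊕5c=11, 1a⊕5c=46, 4d⊕5c=11, 00⊕5c=5c, 00⊕5c=5c, 00⊕5c=5c, 00⊕5c=5c.

1146115c5c5c5c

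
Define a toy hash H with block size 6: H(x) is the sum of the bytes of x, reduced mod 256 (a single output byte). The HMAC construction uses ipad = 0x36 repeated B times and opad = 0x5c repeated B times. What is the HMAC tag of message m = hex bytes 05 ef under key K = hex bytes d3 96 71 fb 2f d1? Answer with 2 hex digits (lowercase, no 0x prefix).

Key hex bytes d3 96 71 fb 2f d1 is exactly B = 6 bytes: K' = d3 96 71 fb 2f d1.
K' ⊕ ipad = e5 a0 47 cd 19 e7.  K' ⊕ opad = 8f ca 2d a7 73 8d.
Inner input = (K'⊕ipad) ∥ m = e5 a0 47 cd 19 e7 ∥ 05 ef.
Inner hash: sum = 229+160+71+205+25+231+5+239 = 1165; mod 256 = 141 → 8d.
Outer input = (K'⊕opad) ∥ inner = 8f ca 2d a7 73 8d ∥ 8d.
Outer hash (tag): sum = 143+202+45+167+115+141+141 = 954; mod 256 = 186 → ba.

ba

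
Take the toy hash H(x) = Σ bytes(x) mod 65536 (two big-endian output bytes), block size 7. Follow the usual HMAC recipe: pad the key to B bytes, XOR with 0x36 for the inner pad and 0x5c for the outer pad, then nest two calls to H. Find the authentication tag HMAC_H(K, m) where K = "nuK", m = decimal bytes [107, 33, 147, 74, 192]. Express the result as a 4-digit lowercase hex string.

Key "nuK" = 6e 75 4b is 3 bytes ≤ B = 7; zero-pad to 7 bytes: K' = 6e 75 4b 00 00 00 00.
K' ⊕ ipad = 58 43 7d 36 36 36 36.  K' ⊕ opad = 32 29 17 5c 5c 5c 5c.
Inner input = (K'⊕ipad) ∥ m = 58 43 7d 36 36 36 36 ∥ 6b 21 93 4a c0.
Inner hash: sum = 88+67+125+54+54+54+54+107+33+147+74+192 = 1049 → 04 19.
Outer input = (K'⊕opad) ∥ inner = 32 29 17 5c 5c 5c 5c ∥ 04 19.
Outer hash (tag): sum = 50+41+23+92+92+92+92+4+25 = 511 → 01 ff.

01ff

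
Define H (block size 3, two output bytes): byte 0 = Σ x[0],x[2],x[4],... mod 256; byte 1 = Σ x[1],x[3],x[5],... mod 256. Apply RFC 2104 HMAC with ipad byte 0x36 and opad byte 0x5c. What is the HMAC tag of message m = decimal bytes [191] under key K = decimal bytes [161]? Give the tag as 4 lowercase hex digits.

Key decimal bytes [161] = a1 is 1 byte ≤ B = 3; zero-pad to 3 bytes: K' = a1 00 00.
K' ⊕ ipad = 97 36 36.  K' ⊕ opad = fd 5c 5c.
Inner input = (K'⊕ipad) ∥ m = 97 36 36 ∥ bf.
Inner hash: even-index sum = 205 mod 256 = 205; odd-index sum = 245 mod 256 = 245 → cd f5.
Outer input = (K'⊕opad) ∥ inner = fd 5c 5c ∥ cd f5.
Outer hash (tag): even-index sum = 590 mod 256 = 78; odd-index sum = 297 mod 256 = 41 → 4e 29.

4e29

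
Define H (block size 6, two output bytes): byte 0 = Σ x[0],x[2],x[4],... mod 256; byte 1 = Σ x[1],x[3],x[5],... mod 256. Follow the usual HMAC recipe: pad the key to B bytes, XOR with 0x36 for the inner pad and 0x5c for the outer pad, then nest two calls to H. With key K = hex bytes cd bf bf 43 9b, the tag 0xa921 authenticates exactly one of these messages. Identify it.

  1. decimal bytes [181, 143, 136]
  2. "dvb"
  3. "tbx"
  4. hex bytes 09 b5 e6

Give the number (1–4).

Key hex bytes cd bf bf 43 9b is 5 bytes ≤ B = 6; zero-pad to 6 bytes: K' = cd bf bf 43 9b 00.
K' ⊕ ipad = fb 89 89 75 ad 36; K' ⊕ opad = 91 e3 e3 1f c7 5c.
m1: inner = H(fb 89 89 75 ad 36 b5 8f 88) = 6e c3; tag = H(91 e3 e3 1f c7 5c 6e c3) = a921 ← matches
m2: inner = H(fb 89 89 75 ad 36 64 76 62) = f7 aa; tag = H(91 e3 e3 1f c7 5c f7 aa) = 3208
m3: inner = H(fb 89 89 75 ad 36 74 62 78) = 1d 96; tag = H(91 e3 e3 1f c7 5c 1d 96) = 58f4
m4: inner = H(fb 89 89 75 ad 36 09 b5 e6) = 20 e9; tag = H(91 e3 e3 1f c7 5c 20 e9) = 5b47

1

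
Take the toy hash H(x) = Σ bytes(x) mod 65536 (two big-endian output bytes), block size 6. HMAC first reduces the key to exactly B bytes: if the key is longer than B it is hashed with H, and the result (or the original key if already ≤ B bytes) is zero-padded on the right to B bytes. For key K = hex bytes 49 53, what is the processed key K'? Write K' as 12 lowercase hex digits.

Key hex bytes 49 53 is 2 bytes ≤ B = 6; zero-pad to 6 bytes: K' = 49 53 00 00 00 00.

495300000000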